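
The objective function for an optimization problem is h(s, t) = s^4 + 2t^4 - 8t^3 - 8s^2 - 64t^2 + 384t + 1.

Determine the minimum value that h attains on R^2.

h(s,t) separates as P(s) + Q(t) + 1, so its minimum is min P + min Q + 1.
P'(s) = 4s(s - 2)(s + 2) vanishes at s ∈ {-2, 0, 2}; Q'(t) = 8(t - 4)(t - 3)(t + 4) vanishes at t ∈ {-4, 3, 4}.
Local minima of P (where P''>0): P(-2)=-16, P(2)=-16. Local minima of Q: Q(-4)=-1536, Q(4)=512.
So the global minimum of h is P(-2) + Q(-4) + 1 = -16 − 1536 + 1 = -1551, attained at (-2, -4).

-1551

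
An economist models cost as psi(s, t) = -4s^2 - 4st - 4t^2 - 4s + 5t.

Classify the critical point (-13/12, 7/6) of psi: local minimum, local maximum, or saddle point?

The Hessian of psi is constant: H = [[-8, -4], [-4, -8]].
det(H) = (-8)·(-8) − (-4)² = 48.
det(H) > 0 and tr(H) = -16 < 0, so H is negative definite and the point is a local maximum.

local maximum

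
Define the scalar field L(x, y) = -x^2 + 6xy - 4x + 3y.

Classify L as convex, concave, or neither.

L is quadratic, so its Hessian is the constant matrix H = [[-2, 6], [6, 0]].
det(H) = -36, tr(H) = -2.
det(H) < 0, so H is indefinite: neither convex nor concave.

neither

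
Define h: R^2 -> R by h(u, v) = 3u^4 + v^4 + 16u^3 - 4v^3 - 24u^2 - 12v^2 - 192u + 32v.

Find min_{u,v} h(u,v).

h(u,v) separates as P(u) + Q(v), so its minimum is min P + min Q.
P'(u) = 12(u - 2)(u + 2)(u + 4) vanishes at u ∈ {-4, -2, 2}; Q'(v) = 4(v - 4)(v - 1)(v + 2) vanishes at v ∈ {-2, 1, 4}.
Local minima of P (where P''>0): P(-4)=128, P(2)=-304. Local minima of Q: Q(-2)=-64, Q(4)=-64.
So the global minimum of h is P(2) + Q(-2) = -304 − 64 = -368, attained at (2, -2).

-368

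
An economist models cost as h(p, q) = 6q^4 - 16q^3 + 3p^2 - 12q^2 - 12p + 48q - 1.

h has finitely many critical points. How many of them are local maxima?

h separates as a function of p plus a function of q, so ∇h=0 decouples.
∂h/∂p = 6(p - 2) = 0 at p ∈ {2}; ∂h/∂q = 24(q - 2)(q - 1)(q + 1) = 0 at q ∈ {-1, 1, 2}.
The Hessian is diagonal: diag(h_pp, h_qq). Second derivatives: h_pp(2)=6; h_qq(-1)=144, h_qq(1)=-48, h_qq(2)=72.
Local maxima occur where both diagonal entries negative: none. Count: 0.

0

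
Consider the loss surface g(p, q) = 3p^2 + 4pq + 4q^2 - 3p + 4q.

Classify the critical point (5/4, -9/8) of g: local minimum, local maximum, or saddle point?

The Hessian of g is constant: H = [[6, 4], [4, 8]].
det(H) = 6·8 − 4² = 32.
det(H) > 0 and tr(H) = 14 > 0, so H is positive definite and the point is a local minimum.

local minimum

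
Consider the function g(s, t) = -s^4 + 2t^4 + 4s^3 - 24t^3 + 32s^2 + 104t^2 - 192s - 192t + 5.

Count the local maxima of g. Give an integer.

g separates as a function of s plus a function of t, so ∇g=0 decouples.
∂g/∂s = -4(s - 4)(s - 3)(s + 4) = 0 at s ∈ {-4, 3, 4}; ∂g/∂t = 8(t - 4)(t - 3)(t - 2) = 0 at t ∈ {2, 3, 4}.
The Hessian is diagonal: diag(g_ss, g_tt). Second derivatives: g_ss(-4)=-224, g_ss(3)=28, g_ss(4)=-32; g_tt(2)=16, g_tt(3)=-8, g_tt(4)=16.
Local maxima occur where both diagonal entries negative: (-4, 3), (4, 3). Count: 2.

2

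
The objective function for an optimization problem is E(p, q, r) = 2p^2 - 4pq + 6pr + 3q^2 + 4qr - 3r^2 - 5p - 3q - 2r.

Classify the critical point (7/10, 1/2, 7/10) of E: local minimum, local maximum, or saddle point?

The Hessian is constant: H = [[4, -4, 6], [-4, 6, 4], [6, 4, -6]].
Leading principal minors: Δ₁ = 4, Δ₂ = 8, Δ₃ = -520.
The minors fit neither the all-positive nor the alternating-sign pattern, so H is indefinite: a saddle point.

saddle point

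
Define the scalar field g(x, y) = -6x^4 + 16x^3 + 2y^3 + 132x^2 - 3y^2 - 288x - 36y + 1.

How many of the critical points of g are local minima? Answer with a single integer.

1

g separates as a function of x plus a function of y, so ∇g=0 decouples.
∂g/∂x = -24(x - 4)(x - 1)(x + 3) = 0 at x ∈ {-3, 1, 4}; ∂g/∂y = 6(y - 3)(y + 2) = 0 at y ∈ {-2, 3}.
The Hessian is diagonal: diag(g_xx, g_yy). Second derivatives: g_xx(-3)=-672, g_xx(1)=288, g_xx(4)=-504; g_yy(-2)=-30, g_yy(3)=30.
Local minima occur where both diagonal entries positive: (1, 3). Count: 1.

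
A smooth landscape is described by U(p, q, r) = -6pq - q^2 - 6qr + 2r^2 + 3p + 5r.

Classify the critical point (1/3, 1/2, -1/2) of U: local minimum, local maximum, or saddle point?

saddle point

The Hessian is constant: H = [[0, -6, 0], [-6, -2, -6], [0, -6, 4]].
Leading principal minors: Δ₁ = 0, Δ₂ = -36, Δ₃ = -144.
The minors fit neither the all-positive nor the alternating-sign pattern, so H is indefinite: a saddle point.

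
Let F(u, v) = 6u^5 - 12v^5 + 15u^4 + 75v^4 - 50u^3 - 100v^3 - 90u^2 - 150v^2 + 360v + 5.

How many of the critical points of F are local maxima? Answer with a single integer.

F separates as a function of u plus a function of v, so ∇F=0 decouples.
∂F/∂u = 30u(u - 2)(u + 1)(u + 3) = 0 at u ∈ {-3, -1, 0, 2}; ∂F/∂v = -60(v - 3)(v - 2)(v - 1)(v + 1) = 0 at v ∈ {-1, 1, 2, 3}.
The Hessian is diagonal: diag(F_uu, F_vv). Second derivatives: F_uu(-3)=-900, F_uu(-1)=180, F_uu(0)=-180, F_uu(2)=900; F_vv(-1)=1440, F_vv(1)=-240, F_vv(2)=180, F_vv(3)=-480.
Local maxima occur where both diagonal entries negative: (-3, 1), (-3, 3), (0, 1), (0, 3). Count: 4.

4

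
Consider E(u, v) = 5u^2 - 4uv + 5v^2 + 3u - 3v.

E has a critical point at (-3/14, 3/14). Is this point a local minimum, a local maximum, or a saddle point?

local minimum

The Hessian of E is constant: H = [[10, -4], [-4, 10]].
det(H) = 10·10 − (-4)² = 84.
det(H) > 0 and tr(H) = 20 > 0, so H is positive definite and the point is a local minimum.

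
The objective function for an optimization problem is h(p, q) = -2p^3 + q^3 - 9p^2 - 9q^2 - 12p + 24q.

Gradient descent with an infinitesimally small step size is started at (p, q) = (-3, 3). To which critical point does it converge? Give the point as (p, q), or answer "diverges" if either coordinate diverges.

h is separable, so gradient descent decouples: p follows -∂h/∂p, q follows -∂h/∂q.
∂h/∂p = -6(p + 1)(p + 2); at p=-3 this is -12, so p increases.
∂h/∂q = 3(q - 4)(q - 2); at q=3 this is -3, so q increases.
p converges to its nearest critical value -2 (a local min of the p-part); q converges to 4. The iterate converges to (-2, 4).

(-2, 4)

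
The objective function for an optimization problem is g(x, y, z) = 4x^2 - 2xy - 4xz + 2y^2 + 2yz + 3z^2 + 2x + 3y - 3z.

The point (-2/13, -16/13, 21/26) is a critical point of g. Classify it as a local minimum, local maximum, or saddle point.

local minimum

The Hessian is constant: H = [[8, -2, -4], [-2, 4, 2], [-4, 2, 6]].
Leading principal minors: Δ₁ = 8, Δ₂ = 28, Δ₃ = 104.
All leading minors are positive, so H is positive definite: a local minimum.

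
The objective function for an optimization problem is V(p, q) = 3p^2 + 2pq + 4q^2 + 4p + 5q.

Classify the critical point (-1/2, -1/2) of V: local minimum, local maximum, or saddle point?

local minimum

The Hessian of V is constant: H = [[6, 2], [2, 8]].
det(H) = 6·8 − 2² = 44.
det(H) > 0 and tr(H) = 14 > 0, so H is positive definite and the point is a local minimum.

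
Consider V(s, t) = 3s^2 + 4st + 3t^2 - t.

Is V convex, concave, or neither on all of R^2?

convex

V is quadratic, so its Hessian is the constant matrix H = [[6, 4], [4, 6]].
det(H) = 20, tr(H) = 12.
det(H) > 0 and tr(H) > 0, so H is positive definite everywhere: convex.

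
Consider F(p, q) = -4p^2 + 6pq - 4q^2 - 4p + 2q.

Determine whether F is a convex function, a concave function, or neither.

F is quadratic, so its Hessian is the constant matrix H = [[-8, 6], [6, -8]].
det(H) = 28, tr(H) = -16.
det(H) > 0 and tr(H) < 0, so H is negative definite everywhere: concave.

concave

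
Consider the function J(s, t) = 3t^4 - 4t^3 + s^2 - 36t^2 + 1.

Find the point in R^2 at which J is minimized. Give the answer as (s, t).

(0, 3)

J(s,t) separates as P(s) + Q(t) + 1, so its minimum is min P + min Q + 1.
P'(s) = 2s vanishes at s ∈ {0}; Q'(t) = 12t(t - 3)(t + 2) vanishes at t ∈ {-2, 0, 3}.
Local minima of P (where P''>0): P(0)=0. Local minima of Q: Q(-2)=-64, Q(3)=-189.
So the global minimum of J is P(0) + Q(3) + 1 = 0 − 189 + 1 = -188, attained at (0, 3).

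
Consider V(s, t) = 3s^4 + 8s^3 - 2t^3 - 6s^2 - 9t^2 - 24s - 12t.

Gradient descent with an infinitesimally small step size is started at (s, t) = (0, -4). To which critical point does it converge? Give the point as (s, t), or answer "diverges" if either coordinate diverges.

V is separable, so gradient descent decouples: s follows -∂V/∂s, t follows -∂V/∂t.
∂V/∂s = 12(s - 1)(s + 1)(s + 2); at s=0 this is -24, so s increases.
∂V/∂t = -6(t + 1)(t + 2); at t=-4 this is -36, so t increases.
s converges to its nearest critical value 1 (a local min of the s-part); t converges to -2. The iterate converges to (1, -2).

(1, -2)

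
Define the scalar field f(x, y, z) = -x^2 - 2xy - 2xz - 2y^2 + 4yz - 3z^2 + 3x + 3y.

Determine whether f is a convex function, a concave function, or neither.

neither

f is quadratic, so its Hessian is the constant matrix H = [[-2, -2, -2], [-2, -4, 4], [-2, 4, -6]].
Leading principal minors: -2, 4, 56.
Neither pattern holds ⇒ H is indefinite ⇒ neither convex nor concave.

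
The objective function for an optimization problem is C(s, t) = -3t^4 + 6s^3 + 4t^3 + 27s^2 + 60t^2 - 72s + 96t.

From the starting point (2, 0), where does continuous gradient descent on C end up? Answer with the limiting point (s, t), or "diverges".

C is separable, so gradient descent decouples: s follows -∂C/∂s, t follows -∂C/∂t.
∂C/∂s = 18(s - 1)(s + 4); at s=2 this is 108, so s decreases.
∂C/∂t = -12(t - 4)(t + 1)(t + 2); at t=0 this is 96, so t decreases.
s converges to its nearest critical value 1 (a local min of the s-part); t converges to -1. The iterate converges to (1, -1).

(1, -1)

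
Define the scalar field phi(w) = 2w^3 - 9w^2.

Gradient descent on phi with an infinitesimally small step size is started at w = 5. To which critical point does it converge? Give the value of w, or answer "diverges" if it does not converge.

phi'(w) = 6w(w - 3), so phi'(5) = 60.
Gradient descent moves in the -phi' direction, i.e. w is decreasing.
The nearest critical point in that direction is w = 3, where phi'' = 18 > 0 (a local minimum). The iterate converges there.

3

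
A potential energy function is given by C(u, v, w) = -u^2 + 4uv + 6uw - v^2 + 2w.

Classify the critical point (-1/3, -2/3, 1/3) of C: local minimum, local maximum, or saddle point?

saddle point

The Hessian is constant: H = [[-2, 4, 6], [4, -2, 0], [6, 0, 0]].
Leading principal minors: Δ₁ = -2, Δ₂ = -12, Δ₃ = 72.
The minors fit neither the all-positive nor the alternating-sign pattern, so H is indefinite: a saddle point.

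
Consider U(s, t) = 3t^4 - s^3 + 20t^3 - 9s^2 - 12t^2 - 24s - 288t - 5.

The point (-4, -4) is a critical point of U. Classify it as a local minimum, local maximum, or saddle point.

local minimum

The mixed partial ∂²U/∂s∂t is 0, so the Hessian at any point is diag(U_ss, U_tt) = diag(-6(s + 3), 12(3t^2 + 10t - 2)).
At (-4, -4): H = diag(6, 72).
Both eigenvalues are positive, so H is positive definite: a local minimum.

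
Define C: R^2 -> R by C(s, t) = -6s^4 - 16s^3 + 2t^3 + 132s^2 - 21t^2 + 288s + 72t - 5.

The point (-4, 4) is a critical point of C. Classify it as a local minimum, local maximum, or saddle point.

saddle point

The mixed partial ∂²C/∂s∂t is 0, so the Hessian at any point is diag(C_ss, C_tt) = diag(24(-3s^2 - 4s + 11), 6(2t - 7)).
At (-4, 4): H = diag(-504, 6).
The eigenvalues have opposite signs, so H is indefinite: a saddle point.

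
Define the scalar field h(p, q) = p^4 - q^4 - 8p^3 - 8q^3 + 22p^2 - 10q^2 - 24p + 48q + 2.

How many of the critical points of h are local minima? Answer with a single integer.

h separates as a function of p plus a function of q, so ∇h=0 decouples.
∂h/∂p = 4(p - 3)(p - 2)(p - 1) = 0 at p ∈ {1, 2, 3}; ∂h/∂q = -4(q - 1)(q + 3)(q + 4) = 0 at q ∈ {-4, -3, 1}.
The Hessian is diagonal: diag(h_pp, h_qq). Second derivatives: h_pp(1)=8, h_pp(2)=-4, h_pp(3)=8; h_qq(-4)=-20, h_qq(-3)=16, h_qq(1)=-80.
Local minima occur where both diagonal entries positive: (1, -3), (3, -3). Count: 2.

2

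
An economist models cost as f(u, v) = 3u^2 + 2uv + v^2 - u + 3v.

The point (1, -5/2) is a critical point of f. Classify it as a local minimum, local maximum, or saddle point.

local minimum

The Hessian of f is constant: H = [[6, 2], [2, 2]].
det(H) = 6·2 − 2² = 8.
det(H) > 0 and tr(H) = 8 > 0, so H is positive definite and the point is a local minimum.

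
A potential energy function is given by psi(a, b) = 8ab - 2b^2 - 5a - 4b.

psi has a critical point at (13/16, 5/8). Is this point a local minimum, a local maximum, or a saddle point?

The Hessian of psi is constant: H = [[0, 8], [8, -4]].
det(H) = 0·(-4) − 8² = -64.
Since det(H) < 0, H is indefinite and the critical point is a saddle point.

saddle point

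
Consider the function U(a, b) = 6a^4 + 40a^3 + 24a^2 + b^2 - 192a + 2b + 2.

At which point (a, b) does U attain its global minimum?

(1, -1)

U(a,b) separates as P(a) + Q(b) + 2, so its minimum is min P + min Q + 2.
P'(a) = 24(a - 1)(a + 2)(a + 4) vanishes at a ∈ {-4, -2, 1}; Q'(b) = 2b + 2 vanishes at b ∈ {-1}.
Local minima of P (where P''>0): P(-4)=128, P(1)=-122. Local minima of Q: Q(-1)=-1.
So the global minimum of U is P(1) + Q(-1) + 2 = -122 − 1 + 2 = -121, attained at (1, -1).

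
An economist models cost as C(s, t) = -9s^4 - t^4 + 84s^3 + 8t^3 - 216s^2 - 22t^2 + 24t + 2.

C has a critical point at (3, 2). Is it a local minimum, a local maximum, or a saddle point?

The mixed partial ∂²C/∂s∂t is 0, so the Hessian at any point is diag(C_ss, C_tt) = diag(36(-3s^2 + 14s - 12), 4(-3t^2 + 12t - 11)).
At (3, 2): H = diag(108, 4).
Both eigenvalues are positive, so H is positive definite: a local minimum.

local minimum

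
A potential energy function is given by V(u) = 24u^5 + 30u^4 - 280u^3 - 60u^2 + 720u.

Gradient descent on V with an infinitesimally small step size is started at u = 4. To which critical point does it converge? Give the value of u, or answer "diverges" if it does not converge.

V'(u) = 120(u - 2)(u - 1)(u + 1)(u + 3), so V'(4) = 25200.
Gradient descent moves in the -V' direction, i.e. u is decreasing.
The nearest critical point in that direction is u = 2, where V'' = 1800 > 0 (a local minimum). The iterate converges there.

2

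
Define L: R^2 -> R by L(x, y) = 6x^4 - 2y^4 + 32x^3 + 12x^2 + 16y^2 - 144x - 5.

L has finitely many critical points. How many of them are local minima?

2

L separates as a function of x plus a function of y, so ∇L=0 decouples.
∂L/∂x = 24(x - 1)(x + 2)(x + 3) = 0 at x ∈ {-3, -2, 1}; ∂L/∂y = -8y(y - 2)(y + 2) = 0 at y ∈ {-2, 0, 2}.
The Hessian is diagonal: diag(L_xx, L_yy). Second derivatives: L_xx(-3)=96, L_xx(-2)=-72, L_xx(1)=288; L_yy(-2)=-64, L_yy(0)=32, L_yy(2)=-64.
Local minima occur where both diagonal entries positive: (-3, 0), (1, 0). Count: 2.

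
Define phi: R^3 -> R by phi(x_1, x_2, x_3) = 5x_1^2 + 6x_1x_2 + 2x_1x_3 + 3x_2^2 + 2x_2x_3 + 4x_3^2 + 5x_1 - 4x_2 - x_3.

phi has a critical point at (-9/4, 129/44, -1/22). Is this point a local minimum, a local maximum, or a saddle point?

local minimum

The Hessian is constant: H = [[10, 6, 2], [6, 6, 2], [2, 2, 8]].
Leading principal minors: Δ₁ = 10, Δ₂ = 24, Δ₃ = 176.
All leading minors are positive, so H is positive definite: a local minimum.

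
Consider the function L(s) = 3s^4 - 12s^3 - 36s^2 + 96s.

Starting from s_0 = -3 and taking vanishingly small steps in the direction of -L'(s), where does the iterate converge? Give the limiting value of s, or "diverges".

-2

L'(s) = 12(s - 4)(s - 1)(s + 2), so L'(-3) = -336.
Gradient descent moves in the -L' direction, i.e. s is increasing.
The nearest critical point in that direction is s = -2, where L'' = 216 > 0 (a local minimum). The iterate converges there.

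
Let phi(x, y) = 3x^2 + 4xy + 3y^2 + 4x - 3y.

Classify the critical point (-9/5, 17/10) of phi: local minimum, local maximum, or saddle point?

The Hessian of phi is constant: H = [[6, 4], [4, 6]].
det(H) = 6·6 − 4² = 20.
det(H) > 0 and tr(H) = 12 > 0, so H is positive definite and the point is a local minimum.

local minimum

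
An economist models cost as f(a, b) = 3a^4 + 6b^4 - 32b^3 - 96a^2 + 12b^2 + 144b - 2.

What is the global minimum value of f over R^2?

-864

f(a,b) separates as P(a) + Q(b) − 2, so its minimum is min P + min Q − 2.
P'(a) = 12a(a - 4)(a + 4) vanishes at a ∈ {-4, 0, 4}; Q'(b) = 24(b - 3)(b - 2)(b + 1) vanishes at b ∈ {-1, 2, 3}.
Local minima of P (where P''>0): P(-4)=-768, P(4)=-768. Local minima of Q: Q(-1)=-94, Q(3)=162.
So the global minimum of f is P(-4) + Q(-1) − 2 = -768 − 94 − 2 = -864, attained at (-4, -1).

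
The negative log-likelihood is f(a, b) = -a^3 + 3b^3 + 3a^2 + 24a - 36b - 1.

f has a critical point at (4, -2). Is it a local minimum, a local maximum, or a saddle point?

The mixed partial ∂²f/∂a∂b is 0, so the Hessian at any point is diag(f_aa, f_bb) = diag(6(-a + 1), 18b).
At (4, -2): H = diag(-18, -36).
Both eigenvalues are negative, so H is negative definite: a local maximum.

local maximum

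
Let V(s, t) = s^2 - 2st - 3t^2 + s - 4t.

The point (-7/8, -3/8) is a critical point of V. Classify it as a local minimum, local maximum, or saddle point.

saddle point

The Hessian of V is constant: H = [[2, -2], [-2, -6]].
det(H) = 2·(-6) − (-2)² = -16.
Since det(H) < 0, H is indefinite and the critical point is a saddle point.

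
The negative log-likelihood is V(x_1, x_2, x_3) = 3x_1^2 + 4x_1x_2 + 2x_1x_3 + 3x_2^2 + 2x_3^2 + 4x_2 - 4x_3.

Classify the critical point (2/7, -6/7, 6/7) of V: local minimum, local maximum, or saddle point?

local minimum

The Hessian is constant: H = [[6, 4, 2], [4, 6, 0], [2, 0, 4]].
Leading principal minors: Δ₁ = 6, Δ₂ = 20, Δ₃ = 56.
All leading minors are positive, so H is positive definite: a local minimum.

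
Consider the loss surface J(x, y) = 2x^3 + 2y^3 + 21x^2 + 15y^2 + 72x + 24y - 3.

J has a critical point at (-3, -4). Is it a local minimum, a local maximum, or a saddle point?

The mixed partial ∂²J/∂x∂y is 0, so the Hessian at any point is diag(J_xx, J_yy) = diag(6(2x + 7), 6(2y + 5)).
At (-3, -4): H = diag(6, -18).
The eigenvalues have opposite signs, so H is indefinite: a saddle point.

saddle point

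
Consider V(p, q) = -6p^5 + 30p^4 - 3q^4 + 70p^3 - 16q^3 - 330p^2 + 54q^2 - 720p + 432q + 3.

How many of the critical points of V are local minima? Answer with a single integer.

2

V separates as a function of p plus a function of q, so ∇V=0 decouples.
∂V/∂p = -30(p - 4)(p - 3)(p + 1)(p + 2) = 0 at p ∈ {-2, -1, 3, 4}; ∂V/∂q = -12(q - 3)(q + 3)(q + 4) = 0 at q ∈ {-4, -3, 3}.
The Hessian is diagonal: diag(V_pp, V_qq). Second derivatives: V_pp(-2)=900, V_pp(-1)=-600, V_pp(3)=600, V_pp(4)=-900; V_qq(-4)=-84, V_qq(-3)=72, V_qq(3)=-504.
Local minima occur where both diagonal entries positive: (-2, -3), (3, -3). Count: 2.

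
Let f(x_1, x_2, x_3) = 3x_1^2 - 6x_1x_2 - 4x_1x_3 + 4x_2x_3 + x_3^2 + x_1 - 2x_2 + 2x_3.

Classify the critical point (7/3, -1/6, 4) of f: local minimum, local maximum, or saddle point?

The Hessian is constant: H = [[6, -6, -4], [-6, 0, 4], [-4, 4, 2]].
Leading principal minors: Δ₁ = 6, Δ₂ = -36, Δ₃ = 24.
The minors fit neither the all-positive nor the alternating-sign pattern, so H is indefinite: a saddle point.

saddle point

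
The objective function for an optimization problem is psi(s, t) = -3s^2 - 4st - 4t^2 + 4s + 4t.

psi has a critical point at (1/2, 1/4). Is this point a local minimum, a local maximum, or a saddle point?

local maximum

The Hessian of psi is constant: H = [[-6, -4], [-4, -8]].
det(H) = (-6)·(-8) − (-4)² = 32.
det(H) > 0 and tr(H) = -14 < 0, so H is negative definite and the point is a local maximum.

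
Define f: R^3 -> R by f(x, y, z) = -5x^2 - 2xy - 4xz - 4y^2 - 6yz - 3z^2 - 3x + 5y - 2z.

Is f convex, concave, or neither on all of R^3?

f is quadratic, so its Hessian is the constant matrix H = [[-10, -2, -4], [-2, -8, -6], [-4, -6, -6]].
Leading principal minors: -10, 76, -64.
Signs alternate −, +, − ⇒ H ≺ 0 ⇒ concave.

concave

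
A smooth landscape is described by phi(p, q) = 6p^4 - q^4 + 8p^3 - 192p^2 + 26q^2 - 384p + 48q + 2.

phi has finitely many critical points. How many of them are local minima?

phi separates as a function of p plus a function of q, so ∇phi=0 decouples.
∂phi/∂p = 24(p - 4)(p + 1)(p + 4) = 0 at p ∈ {-4, -1, 4}; ∂phi/∂q = -4(q - 4)(q + 1)(q + 3) = 0 at q ∈ {-3, -1, 4}.
The Hessian is diagonal: diag(phi_pp, phi_qq). Second derivatives: phi_pp(-4)=576, phi_pp(-1)=-360, phi_pp(4)=960; phi_qq(-3)=-56, phi_qq(-1)=40, phi_qq(4)=-140.
Local minima occur where both diagonal entries positive: (-4, -1), (4, -1). Count: 2.

2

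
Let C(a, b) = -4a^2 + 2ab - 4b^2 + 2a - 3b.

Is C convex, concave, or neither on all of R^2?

C is quadratic, so its Hessian is the constant matrix H = [[-8, 2], [2, -8]].
det(H) = 60, tr(H) = -16.
det(H) > 0 and tr(H) < 0, so H is negative definite everywhere: concave.

concave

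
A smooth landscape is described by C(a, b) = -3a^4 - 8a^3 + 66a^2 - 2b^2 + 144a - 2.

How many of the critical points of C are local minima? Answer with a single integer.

0

C separates as a function of a plus a function of b, so ∇C=0 decouples.
∂C/∂a = -12(a - 3)(a + 1)(a + 4) = 0 at a ∈ {-4, -1, 3}; ∂C/∂b = -4b = 0 at b ∈ {0}.
The Hessian is diagonal: diag(C_aa, C_bb). Second derivatives: C_aa(-4)=-252, C_aa(-1)=144, C_aa(3)=-336; C_bb(0)=-4.
Local minima occur where both diagonal entries positive: none. Count: 0.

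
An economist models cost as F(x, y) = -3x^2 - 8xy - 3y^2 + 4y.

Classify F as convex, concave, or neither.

neither

F is quadratic, so its Hessian is the constant matrix H = [[-6, -8], [-8, -6]].
det(H) = -28, tr(H) = -12.
det(H) < 0, so H is indefinite: neither convex nor concave.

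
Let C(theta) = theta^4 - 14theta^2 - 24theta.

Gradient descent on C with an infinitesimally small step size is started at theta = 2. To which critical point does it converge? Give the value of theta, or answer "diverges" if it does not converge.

C'(theta) = 4(theta - 3)(theta + 1)(theta + 2), so C'(2) = -48.
Gradient descent moves in the -C' direction, i.e. theta is increasing.
The nearest critical point in that direction is theta = 3, where C'' = 80 > 0 (a local minimum). The iterate converges there.

3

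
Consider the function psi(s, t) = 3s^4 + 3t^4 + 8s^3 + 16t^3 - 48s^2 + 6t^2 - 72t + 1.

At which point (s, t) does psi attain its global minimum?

(-4, 1)

psi(s,t) separates as P(s) + Q(t) + 1, so its minimum is min P + min Q + 1.
P'(s) = 12s(s - 2)(s + 4) vanishes at s ∈ {-4, 0, 2}; Q'(t) = 12(t - 1)(t + 2)(t + 3) vanishes at t ∈ {-3, -2, 1}.
Local minima of P (where P''>0): P(-4)=-512, P(2)=-80. Local minima of Q: Q(-3)=81, Q(1)=-47.
So the global minimum of psi is P(-4) + Q(1) + 1 = -512 − 47 + 1 = -558, attained at (-4, 1).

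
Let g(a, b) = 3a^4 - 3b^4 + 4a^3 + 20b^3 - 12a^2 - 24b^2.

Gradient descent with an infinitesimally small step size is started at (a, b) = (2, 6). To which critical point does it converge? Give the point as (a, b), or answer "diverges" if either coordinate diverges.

g is separable, so gradient descent decouples: a follows -∂g/∂a, b follows -∂g/∂b.
∂g/∂a = 12a(a - 1)(a + 2); at a=2 this is 96, so a decreases.
∂g/∂b = -12b(b - 4)(b - 1); at b=6 this is -720, so b increases.
The b-coordinate has no critical point in that direction and runs off to infinity.

diverges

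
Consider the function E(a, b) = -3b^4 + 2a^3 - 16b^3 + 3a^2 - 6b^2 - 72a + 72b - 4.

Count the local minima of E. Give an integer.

1

E separates as a function of a plus a function of b, so ∇E=0 decouples.
∂E/∂a = 6(a - 3)(a + 4) = 0 at a ∈ {-4, 3}; ∂E/∂b = -12(b - 1)(b + 2)(b + 3) = 0 at b ∈ {-3, -2, 1}.
The Hessian is diagonal: diag(E_aa, E_bb). Second derivatives: E_aa(-4)=-42, E_aa(3)=42; E_bb(-3)=-48, E_bb(-2)=36, E_bb(1)=-144.
Local minima occur where both diagonal entries positive: (3, -2). Count: 1.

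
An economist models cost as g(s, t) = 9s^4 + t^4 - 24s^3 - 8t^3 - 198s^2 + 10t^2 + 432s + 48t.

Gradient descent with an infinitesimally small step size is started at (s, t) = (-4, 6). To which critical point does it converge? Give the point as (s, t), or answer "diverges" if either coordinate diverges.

(-3, 4)

g is separable, so gradient descent decouples: s follows -∂g/∂s, t follows -∂g/∂t.
∂g/∂s = 36(s - 4)(s - 1)(s + 3); at s=-4 this is -1440, so s increases.
∂g/∂t = 4(t - 4)(t - 3)(t + 1); at t=6 this is 168, so t decreases.
s converges to its nearest critical value -3 (a local min of the s-part); t converges to 4. The iterate converges to (-3, 4).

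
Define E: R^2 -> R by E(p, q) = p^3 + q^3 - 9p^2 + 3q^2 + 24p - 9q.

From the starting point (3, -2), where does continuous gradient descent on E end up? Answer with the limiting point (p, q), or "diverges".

E is separable, so gradient descent decouples: p follows -∂E/∂p, q follows -∂E/∂q.
∂E/∂p = 3(p - 4)(p - 2); at p=3 this is -3, so p increases.
∂E/∂q = 3(q - 1)(q + 3); at q=-2 this is -9, so q increases.
p converges to its nearest critical value 4 (a local min of the p-part); q converges to 1. The iterate converges to (4, 1).

(4, 1)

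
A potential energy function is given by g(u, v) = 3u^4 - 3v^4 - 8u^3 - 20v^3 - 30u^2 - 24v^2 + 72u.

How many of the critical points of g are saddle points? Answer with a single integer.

5

g separates as a function of u plus a function of v, so ∇g=0 decouples.
∂g/∂u = 12(u - 3)(u - 1)(u + 2) = 0 at u ∈ {-2, 1, 3}; ∂g/∂v = -12v(v + 1)(v + 4) = 0 at v ∈ {-4, -1, 0}.
The Hessian is diagonal: diag(g_uu, g_vv). Second derivatives: g_uu(-2)=180, g_uu(1)=-72, g_uu(3)=120; g_vv(-4)=-144, g_vv(-1)=36, g_vv(0)=-48.
Saddle points occur where the two diagonal entries have opposite signs: (-2, -4), (-2, 0), (1, -1), (3, -4), (3, 0). Count: 5.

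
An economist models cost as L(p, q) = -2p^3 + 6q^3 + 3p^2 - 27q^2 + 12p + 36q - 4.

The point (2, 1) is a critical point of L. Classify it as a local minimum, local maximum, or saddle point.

local maximum

The mixed partial ∂²L/∂p∂q is 0, so the Hessian at any point is diag(L_pp, L_qq) = diag(6(-2p + 1), 18(2q - 3)).
At (2, 1): H = diag(-18, -18).
Both eigenvalues are negative, so H is negative definite: a local maximum.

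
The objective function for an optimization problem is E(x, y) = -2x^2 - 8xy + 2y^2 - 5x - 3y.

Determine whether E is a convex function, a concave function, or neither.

E is quadratic, so its Hessian is the constant matrix H = [[-4, -8], [-8, 4]].
det(H) = -80, tr(H) = 0.
det(H) < 0, so H is indefinite: neither convex nor concave.

neither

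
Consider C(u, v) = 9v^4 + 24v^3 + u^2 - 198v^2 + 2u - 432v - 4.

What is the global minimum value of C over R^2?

-1706

C(u,v) separates as P(u) + Q(v) − 4, so its minimum is min P + min Q − 4.
P'(u) = 2u + 2 vanishes at u ∈ {-1}; Q'(v) = 36(v - 3)(v + 1)(v + 4) vanishes at v ∈ {-4, -1, 3}.
Local minima of P (where P''>0): P(-1)=-1. Local minima of Q: Q(-4)=-672, Q(3)=-1701.
So the global minimum of C is P(-1) + Q(3) − 4 = -1 − 1701 − 4 = -1706, attained at (-1, 3).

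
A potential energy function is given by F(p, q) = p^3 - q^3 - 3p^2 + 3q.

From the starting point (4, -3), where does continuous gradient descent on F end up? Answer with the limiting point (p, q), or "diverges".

F is separable, so gradient descent decouples: p follows -∂F/∂p, q follows -∂F/∂q.
∂F/∂p = 3p(p - 2); at p=4 this is 24, so p decreases.
∂F/∂q = -3(q - 1)(q + 1); at q=-3 this is -24, so q increases.
p converges to its nearest critical value 2 (a local min of the p-part); q converges to -1. The iterate converges to (2, -1).

(2, -1)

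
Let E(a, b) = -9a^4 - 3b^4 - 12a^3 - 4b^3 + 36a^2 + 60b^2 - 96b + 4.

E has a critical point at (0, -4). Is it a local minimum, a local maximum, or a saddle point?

saddle point

The mixed partial ∂²E/∂a∂b is 0, so the Hessian at any point is diag(E_aa, E_bb) = diag(36(-3a^2 - 2a + 2), 12(-3b^2 - 2b + 10)).
At (0, -4): H = diag(72, -360).
The eigenvalues have opposite signs, so H is indefinite: a saddle point.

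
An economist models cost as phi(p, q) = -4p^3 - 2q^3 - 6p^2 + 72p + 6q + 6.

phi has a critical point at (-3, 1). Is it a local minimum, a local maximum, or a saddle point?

The mixed partial ∂²phi/∂p∂q is 0, so the Hessian at any point is diag(phi_pp, phi_qq) = diag(-12(2p + 1), -12q).
At (-3, 1): H = diag(60, -12).
The eigenvalues have opposite signs, so H is indefinite: a saddle point.

saddle point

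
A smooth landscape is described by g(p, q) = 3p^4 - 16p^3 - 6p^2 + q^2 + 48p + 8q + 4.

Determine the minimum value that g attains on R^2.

-172

g(p,q) separates as A(p) + B(q) + 4, so its minimum is min A + min B + 4.
A'(p) = 12(p - 4)(p - 1)(p + 1) vanishes at p ∈ {-1, 1, 4}; B'(q) = 2q + 8 vanishes at q ∈ {-4}.
Local minima of A (where A''>0): A(-1)=-35, A(4)=-160. Local minima of B: B(-4)=-16.
So the global minimum of g is A(4) + B(-4) + 4 = -160 − 16 + 4 = -172, attained at (4, -4).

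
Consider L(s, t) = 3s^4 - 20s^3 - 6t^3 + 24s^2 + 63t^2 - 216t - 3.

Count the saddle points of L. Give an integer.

3

L separates as a function of s plus a function of t, so ∇L=0 decouples.
∂L/∂s = 12s(s - 4)(s - 1) = 0 at s ∈ {0, 1, 4}; ∂L/∂t = -18(t - 4)(t - 3) = 0 at t ∈ {3, 4}.
The Hessian is diagonal: diag(L_ss, L_tt). Second derivatives: L_ss(0)=48, L_ss(1)=-36, L_ss(4)=144; L_tt(3)=18, L_tt(4)=-18.
Saddle points occur where the two diagonal entries have opposite signs: (0, 4), (1, 3), (4, 4). Count: 3.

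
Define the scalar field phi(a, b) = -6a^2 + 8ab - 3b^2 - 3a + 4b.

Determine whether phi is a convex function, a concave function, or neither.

concave

phi is quadratic, so its Hessian is the constant matrix H = [[-12, 8], [8, -6]].
det(H) = 8, tr(H) = -18.
det(H) > 0 and tr(H) < 0, so H is negative definite everywhere: concave.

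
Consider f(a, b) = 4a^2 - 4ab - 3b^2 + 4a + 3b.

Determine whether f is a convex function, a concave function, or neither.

neither

f is quadratic, so its Hessian is the constant matrix H = [[8, -4], [-4, -6]].
det(H) = -64, tr(H) = 2.
det(H) < 0, so H is indefinite: neither convex nor concave.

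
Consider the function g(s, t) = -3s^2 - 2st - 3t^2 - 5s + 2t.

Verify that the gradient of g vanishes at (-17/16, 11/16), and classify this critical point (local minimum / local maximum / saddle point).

local maximum

∇g = (-6s - 2t - 5, -2s - 6t + 2); substituting (-17/16, 11/16) gives ∇g = (0, 0), so (-17/16, 11/16) is indeed a critical point.
The Hessian of g is constant: H = [[-6, -2], [-2, -6]].
det(H) = (-6)·(-6) − (-2)² = 32.
det(H) > 0 and tr(H) = -12 < 0, so H is negative definite and the point is a local maximum.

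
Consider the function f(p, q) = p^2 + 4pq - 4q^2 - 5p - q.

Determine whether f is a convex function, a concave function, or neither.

neither

f is quadratic, so its Hessian is the constant matrix H = [[2, 4], [4, -8]].
det(H) = -32, tr(H) = -6.
det(H) < 0, so H is indefinite: neither convex nor concave.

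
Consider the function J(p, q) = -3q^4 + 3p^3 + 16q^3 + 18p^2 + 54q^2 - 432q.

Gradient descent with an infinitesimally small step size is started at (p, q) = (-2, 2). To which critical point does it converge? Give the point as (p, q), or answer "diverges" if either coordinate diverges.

J is separable, so gradient descent decouples: p follows -∂J/∂p, q follows -∂J/∂q.
∂J/∂p = 9p(p + 4); at p=-2 this is -36, so p increases.
∂J/∂q = -12(q - 4)(q - 3)(q + 3); at q=2 this is -120, so q increases.
p converges to its nearest critical value 0 (a local min of the p-part); q converges to 3. The iterate converges to (0, 3).

(0, 3)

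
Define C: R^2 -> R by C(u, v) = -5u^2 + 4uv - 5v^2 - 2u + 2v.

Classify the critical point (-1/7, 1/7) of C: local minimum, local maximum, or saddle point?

The Hessian of C is constant: H = [[-10, 4], [4, -10]].
det(H) = (-10)·(-10) − 4² = 84.
det(H) > 0 and tr(H) = -20 < 0, so H is negative definite and the point is a local maximum.

local maximum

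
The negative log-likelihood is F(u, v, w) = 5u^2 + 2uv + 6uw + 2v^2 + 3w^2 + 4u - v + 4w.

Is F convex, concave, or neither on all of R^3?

convex

F is quadratic, so its Hessian is the constant matrix H = [[10, 2, 6], [2, 4, 0], [6, 0, 6]].
Leading principal minors: 10, 36, 72.
All positive ⇒ H ≻ 0 ⇒ convex.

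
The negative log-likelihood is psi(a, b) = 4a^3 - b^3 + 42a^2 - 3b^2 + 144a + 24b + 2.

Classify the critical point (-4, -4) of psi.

saddle point

The mixed partial ∂²psi/∂a∂b is 0, so the Hessian at any point is diag(psi_aa, psi_bb) = diag(12(2a + 7), -6(b + 1)).
At (-4, -4): H = diag(-12, 18).
The eigenvalues have opposite signs, so H is indefinite: a saddle point.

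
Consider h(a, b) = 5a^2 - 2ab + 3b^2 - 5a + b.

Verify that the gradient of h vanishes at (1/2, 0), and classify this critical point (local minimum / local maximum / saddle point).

local minimum

∇h = (10a - 2b - 5, -2a + 6b + 1); substituting (1/2, 0) gives ∇h = (0, 0), so (1/2, 0) is indeed a critical point.
The Hessian of h is constant: H = [[10, -2], [-2, 6]].
det(H) = 10·6 − (-2)² = 56.
det(H) > 0 and tr(H) = 16 > 0, so H is positive definite and the point is a local minimum.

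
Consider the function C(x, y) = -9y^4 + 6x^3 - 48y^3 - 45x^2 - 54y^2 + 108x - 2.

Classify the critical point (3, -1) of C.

local minimum

The mixed partial ∂²C/∂x∂y is 0, so the Hessian at any point is diag(C_xx, C_yy) = diag(18(2x - 5), -36(3y^2 + 8y + 3)).
At (3, -1): H = diag(18, 72).
Both eigenvalues are positive, so H is positive definite: a local minimum.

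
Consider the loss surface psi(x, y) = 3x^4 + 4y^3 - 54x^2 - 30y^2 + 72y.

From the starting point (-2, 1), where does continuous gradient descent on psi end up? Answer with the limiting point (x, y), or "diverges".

diverges

psi is separable, so gradient descent decouples: x follows -∂psi/∂x, y follows -∂psi/∂y.
∂psi/∂x = 12x(x - 3)(x + 3); at x=-2 this is 120, so x decreases.
∂psi/∂y = 12(y - 3)(y - 2); at y=1 this is 24, so y decreases.
The y-coordinate has no critical point in that direction and runs off to infinity.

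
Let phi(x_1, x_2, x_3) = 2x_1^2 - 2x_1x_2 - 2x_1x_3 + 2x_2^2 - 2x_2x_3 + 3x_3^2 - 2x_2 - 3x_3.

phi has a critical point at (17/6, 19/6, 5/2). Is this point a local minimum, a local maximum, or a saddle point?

local minimum

The Hessian is constant: H = [[4, -2, -2], [-2, 4, -2], [-2, -2, 6]].
Leading principal minors: Δ₁ = 4, Δ₂ = 12, Δ₃ = 24.
All leading minors are positive, so H is positive definite: a local minimum.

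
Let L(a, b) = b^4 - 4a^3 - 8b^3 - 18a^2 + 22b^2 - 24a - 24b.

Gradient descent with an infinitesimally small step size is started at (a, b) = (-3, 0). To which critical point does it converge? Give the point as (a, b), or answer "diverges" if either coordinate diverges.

L is separable, so gradient descent decouples: a follows -∂L/∂a, b follows -∂L/∂b.
∂L/∂a = -12(a + 1)(a + 2); at a=-3 this is -24, so a increases.
∂L/∂b = 4(b - 3)(b - 2)(b - 1); at b=0 this is -24, so b increases.
a converges to its nearest critical value -2 (a local min of the a-part); b converges to 1. The iterate converges to (-2, 1).

(-2, 1)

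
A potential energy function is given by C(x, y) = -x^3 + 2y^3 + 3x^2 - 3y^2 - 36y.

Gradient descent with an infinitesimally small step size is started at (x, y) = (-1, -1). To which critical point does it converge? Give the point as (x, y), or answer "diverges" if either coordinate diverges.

C is separable, so gradient descent decouples: x follows -∂C/∂x, y follows -∂C/∂y.
∂C/∂x = -3x(x - 2); at x=-1 this is -9, so x increases.
∂C/∂y = 6(y - 3)(y + 2); at y=-1 this is -24, so y increases.
x converges to its nearest critical value 0 (a local min of the x-part); y converges to 3. The iterate converges to (0, 3).

(0, 3)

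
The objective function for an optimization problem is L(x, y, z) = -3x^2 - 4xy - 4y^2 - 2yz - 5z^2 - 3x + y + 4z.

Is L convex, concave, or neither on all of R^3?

L is quadratic, so its Hessian is the constant matrix H = [[-6, -4, 0], [-4, -8, -2], [0, -2, -10]].
Leading principal minors: -6, 32, -296.
Signs alternate −, +, − ⇒ H ≺ 0 ⇒ concave.

concave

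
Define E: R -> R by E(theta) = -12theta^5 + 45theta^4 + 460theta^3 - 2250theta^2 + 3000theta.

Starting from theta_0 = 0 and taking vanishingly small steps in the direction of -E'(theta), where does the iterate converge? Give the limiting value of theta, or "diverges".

-5

E'(theta) = -60(theta - 5)(theta - 2)(theta - 1)(theta + 5), so E'(0) = 3000.
Gradient descent moves in the -E' direction, i.e. theta is decreasing.
The nearest critical point in that direction is theta = -5, where E'' = 25200 > 0 (a local minimum). The iterate converges there.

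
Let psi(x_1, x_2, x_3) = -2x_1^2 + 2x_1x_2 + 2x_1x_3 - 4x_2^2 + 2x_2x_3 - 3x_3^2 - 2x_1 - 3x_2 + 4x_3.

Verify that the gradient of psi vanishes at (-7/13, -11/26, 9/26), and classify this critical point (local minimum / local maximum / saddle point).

local maximum

∇psi = (-4x_1 + 2x_2 + 2x_3 - 2, 2x_1 - 8x_2 + 2x_3 - 3, 2x_1 + 2x_2 - 6x_3 + 4); substituting (-7/13, -11/26, 9/26) gives ∇psi = (0, 0, 0), so (-7/13, -11/26, 9/26) is indeed a critical point.
The Hessian is constant: H = [[-4, 2, 2], [2, -8, 2], [2, 2, -6]].
Leading principal minors: Δ₁ = -4, Δ₂ = 28, Δ₃ = -104.
The minors alternate sign starting negative (−, +, −), so H is negative definite: a local maximum.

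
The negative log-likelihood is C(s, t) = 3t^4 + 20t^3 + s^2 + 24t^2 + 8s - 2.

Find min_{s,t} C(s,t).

-146

C(s,t) separates as P(s) + Q(t) − 2, so its minimum is min P + min Q − 2.
P'(s) = 2s + 8 vanishes at s ∈ {-4}; Q'(t) = 12t(t + 1)(t + 4) vanishes at t ∈ {-4, -1, 0}.
Local minima of P (where P''>0): P(-4)=-16. Local minima of Q: Q(-4)=-128, Q(0)=0.
So the global minimum of C is P(-4) + Q(-4) − 2 = -16 − 128 − 2 = -146, attained at (-4, -4).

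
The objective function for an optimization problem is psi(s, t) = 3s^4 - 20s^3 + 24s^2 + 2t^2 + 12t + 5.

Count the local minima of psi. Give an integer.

psi separates as a function of s plus a function of t, so ∇psi=0 decouples.
∂psi/∂s = 12s(s - 4)(s - 1) = 0 at s ∈ {0, 1, 4}; ∂psi/∂t = 4(t + 3) = 0 at t ∈ {-3}.
The Hessian is diagonal: diag(psi_ss, psi_tt). Second derivatives: psi_ss(0)=48, psi_ss(1)=-36, psi_ss(4)=144; psi_tt(-3)=4.
Local minima occur where both diagonal entries positive: (0, -3), (4, -3). Count: 2.

2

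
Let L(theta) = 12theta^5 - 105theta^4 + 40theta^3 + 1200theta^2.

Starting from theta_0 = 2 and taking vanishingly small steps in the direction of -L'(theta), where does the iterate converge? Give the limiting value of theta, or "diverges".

0

L'(theta) = 60theta(theta - 5)(theta - 4)(theta + 2), so L'(2) = 2880.
Gradient descent moves in the -L' direction, i.e. theta is decreasing.
The nearest critical point in that direction is theta = 0, where L'' = 2400 > 0 (a local minimum). The iterate converges there.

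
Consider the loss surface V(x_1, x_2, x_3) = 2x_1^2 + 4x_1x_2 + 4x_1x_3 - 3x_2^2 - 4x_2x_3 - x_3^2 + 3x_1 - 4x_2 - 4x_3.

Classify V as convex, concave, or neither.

V is quadratic, so its Hessian is the constant matrix H = [[4, 4, 4], [4, -6, -4], [4, -4, -2]].
Leading principal minors: 4, -40, -16.
Neither pattern holds ⇒ H is indefinite ⇒ neither convex nor concave.

neither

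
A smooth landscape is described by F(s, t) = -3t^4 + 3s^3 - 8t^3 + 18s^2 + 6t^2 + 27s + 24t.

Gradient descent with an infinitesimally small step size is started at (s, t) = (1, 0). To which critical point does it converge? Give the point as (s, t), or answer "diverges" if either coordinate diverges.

F is separable, so gradient descent decouples: s follows -∂F/∂s, t follows -∂F/∂t.
∂F/∂s = 9(s + 1)(s + 3); at s=1 this is 72, so s decreases.
∂F/∂t = -12(t - 1)(t + 1)(t + 2); at t=0 this is 24, so t decreases.
s converges to its nearest critical value -1 (a local min of the s-part); t converges to -1. The iterate converges to (-1, -1).

(-1, -1)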